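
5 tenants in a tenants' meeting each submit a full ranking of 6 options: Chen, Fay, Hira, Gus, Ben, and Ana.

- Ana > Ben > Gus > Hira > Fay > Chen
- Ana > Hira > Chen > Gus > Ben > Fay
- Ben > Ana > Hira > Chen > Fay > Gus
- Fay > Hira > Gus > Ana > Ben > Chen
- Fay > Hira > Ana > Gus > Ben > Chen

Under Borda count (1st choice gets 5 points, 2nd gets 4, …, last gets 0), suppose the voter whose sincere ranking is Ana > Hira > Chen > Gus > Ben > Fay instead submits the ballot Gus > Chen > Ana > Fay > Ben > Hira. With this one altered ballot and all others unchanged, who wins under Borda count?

Ana

Borda totals with the altered ballot: Chen 6, Fay 14, Hira 13, Gus 13, Ben 12, Ana 17.
The winner is unchanged: still Ana.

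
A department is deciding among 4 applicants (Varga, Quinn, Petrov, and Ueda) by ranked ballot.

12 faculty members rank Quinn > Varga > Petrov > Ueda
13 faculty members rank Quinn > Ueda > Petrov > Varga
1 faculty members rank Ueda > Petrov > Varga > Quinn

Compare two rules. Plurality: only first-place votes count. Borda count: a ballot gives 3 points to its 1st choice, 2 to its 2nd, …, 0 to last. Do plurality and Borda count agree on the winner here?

Yes

Plurality first-place counts: Varga 0, Quinn 25, Petrov 0, Ueda 1 → Quinn.
Borda totals: Varga 25, Quinn 75, Petrov 27, Ueda 29 → Quinn.
The two rules agree on Quinn.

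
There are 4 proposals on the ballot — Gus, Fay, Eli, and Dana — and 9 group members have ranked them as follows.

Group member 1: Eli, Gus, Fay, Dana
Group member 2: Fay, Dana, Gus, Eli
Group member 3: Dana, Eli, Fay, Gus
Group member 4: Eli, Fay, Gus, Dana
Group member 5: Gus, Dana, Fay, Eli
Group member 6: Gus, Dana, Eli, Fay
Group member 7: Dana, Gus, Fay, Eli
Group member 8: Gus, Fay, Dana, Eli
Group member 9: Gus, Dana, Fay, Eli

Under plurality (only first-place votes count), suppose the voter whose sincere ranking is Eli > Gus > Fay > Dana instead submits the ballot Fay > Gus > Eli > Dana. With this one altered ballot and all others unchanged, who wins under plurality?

Gus

First-place totals with the altered ballot: Gus 4, Fay 2, Eli 1, Dana 2.
The winner is unchanged: still Gus.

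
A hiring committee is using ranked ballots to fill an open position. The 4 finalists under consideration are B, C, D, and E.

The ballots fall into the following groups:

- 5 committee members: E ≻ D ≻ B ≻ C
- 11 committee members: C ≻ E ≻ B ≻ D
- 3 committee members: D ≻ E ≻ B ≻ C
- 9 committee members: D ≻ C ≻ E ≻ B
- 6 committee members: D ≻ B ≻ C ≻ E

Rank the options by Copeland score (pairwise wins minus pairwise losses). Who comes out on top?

Pairwise results:
  B vs C: C wins 20–14.
  B vs D: D wins 23–11.
  B vs E: E wins 28–6.
  C vs D: D wins 23–11.
  C vs E: C wins 26–8.
  D vs E: D wins 18–16.
Copeland scores (wins − losses):
  B: 0 − 3 = -3
  C: 2 − 1 = 1
  D: 3 − 0 = 3
  E: 1 − 2 = -1
D has the best Copeland score.

D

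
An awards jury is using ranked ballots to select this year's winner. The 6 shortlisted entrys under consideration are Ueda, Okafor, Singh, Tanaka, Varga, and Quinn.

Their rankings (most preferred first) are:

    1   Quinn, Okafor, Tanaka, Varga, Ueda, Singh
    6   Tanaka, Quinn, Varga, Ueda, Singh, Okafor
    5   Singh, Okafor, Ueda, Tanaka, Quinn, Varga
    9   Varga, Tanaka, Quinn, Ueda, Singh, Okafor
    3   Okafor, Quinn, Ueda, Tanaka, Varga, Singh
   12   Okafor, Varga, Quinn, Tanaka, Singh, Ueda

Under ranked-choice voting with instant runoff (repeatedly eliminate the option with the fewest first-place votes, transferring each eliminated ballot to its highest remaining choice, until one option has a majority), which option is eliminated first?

Ueda

Round 1: Okafor 15, Varga 9, Tanaka 6, Singh 5, Quinn 1, Ueda 0. Ueda has the fewest and is eliminated.
Round 2: Okafor 15, Varga 9, Tanaka 6, Singh 5, Quinn 1. Quinn has the fewest and is eliminated.
Round 3: Okafor 16, Varga 9, Tanaka 6, Singh 5. Singh has the fewest and is eliminated.
Round 4: Okafor 21, Varga 9, Tanaka 6. Okafor has a majority.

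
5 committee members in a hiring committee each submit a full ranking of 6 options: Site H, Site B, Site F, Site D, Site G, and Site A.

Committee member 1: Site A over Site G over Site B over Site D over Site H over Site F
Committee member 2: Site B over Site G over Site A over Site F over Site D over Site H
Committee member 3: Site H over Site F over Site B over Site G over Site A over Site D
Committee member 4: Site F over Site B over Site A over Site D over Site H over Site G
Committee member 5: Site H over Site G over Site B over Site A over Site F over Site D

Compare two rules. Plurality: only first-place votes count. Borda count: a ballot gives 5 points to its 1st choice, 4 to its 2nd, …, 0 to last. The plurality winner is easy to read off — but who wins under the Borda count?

Plurality first-place counts: Site H 2, Site B 1, Site F 1, Site D 0, Site G 0, Site A 1 → Site H.
Borda totals: Site H 12, Site B 18, Site F 12, Site D 5, Site G 14, Site A 14 → Site B.

Site B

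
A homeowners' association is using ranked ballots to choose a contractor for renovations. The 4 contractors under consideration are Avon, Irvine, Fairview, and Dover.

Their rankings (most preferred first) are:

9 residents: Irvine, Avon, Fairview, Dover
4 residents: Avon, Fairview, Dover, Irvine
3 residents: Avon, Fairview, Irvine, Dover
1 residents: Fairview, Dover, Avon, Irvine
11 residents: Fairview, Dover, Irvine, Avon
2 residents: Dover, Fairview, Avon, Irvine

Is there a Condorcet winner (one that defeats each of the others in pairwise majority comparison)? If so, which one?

Head-to-head results (30 voters total):
Avon vs Irvine: Irvine wins 20–10.
Avon vs Fairview: Avon wins 16–14.
Avon vs Dover: Avon wins 16–14.
Irvine vs Fairview: Fairview wins 21–9.
Irvine vs Dover: Dover wins 18–12.
Fairview vs Dover: Fairview wins 28–2.
No candidate beats all others: Avon beats Fairview beats Irvine beats Avon, a majority cycle.

There is no Condorcet winner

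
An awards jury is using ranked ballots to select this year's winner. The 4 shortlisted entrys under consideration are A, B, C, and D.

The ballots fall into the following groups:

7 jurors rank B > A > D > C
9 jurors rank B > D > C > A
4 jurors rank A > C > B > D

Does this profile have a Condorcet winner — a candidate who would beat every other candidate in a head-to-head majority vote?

Yes

Head-to-head results (20 voters total):
A vs B: B wins 16–4.
A vs C: A wins 11–9.
A vs D: A wins 11–9.
B vs C: B wins 16–4.
B vs D: B wins 20–0.
C vs D: D wins 16–4.
B beats each rival — A (16–4), C (16–4), D (20–0) — so B is the Condorcet winner.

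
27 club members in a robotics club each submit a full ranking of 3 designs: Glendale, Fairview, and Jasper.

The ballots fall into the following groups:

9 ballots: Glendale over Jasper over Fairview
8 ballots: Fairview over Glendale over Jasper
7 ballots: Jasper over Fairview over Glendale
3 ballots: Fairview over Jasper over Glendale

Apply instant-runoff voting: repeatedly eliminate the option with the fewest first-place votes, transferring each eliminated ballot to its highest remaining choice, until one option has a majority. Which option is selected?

Round 1: Fairview 11, Glendale 9, Jasper 7. Jasper has the fewest and is eliminated.
Round 2: Fairview 18, Glendale 9. Fairview has a majority.

Fairview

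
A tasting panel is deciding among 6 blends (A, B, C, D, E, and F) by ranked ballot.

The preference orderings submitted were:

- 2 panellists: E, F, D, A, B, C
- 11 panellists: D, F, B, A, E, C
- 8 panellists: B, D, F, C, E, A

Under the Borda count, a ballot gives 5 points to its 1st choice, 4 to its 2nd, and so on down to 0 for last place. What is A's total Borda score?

26

Borda scores:
  A: 2·2 + 11·2 + 8·0 = 26
  B: 2·1 + 11·3 + 8·5 = 75
  C: 2·0 + 11·0 + 8·2 = 16
  D: 2·3 + 11·5 + 8·4 = 93
  E: 2·5 + 11·1 + 8·1 = 29
  F: 2·4 + 11·4 + 8·3 = 76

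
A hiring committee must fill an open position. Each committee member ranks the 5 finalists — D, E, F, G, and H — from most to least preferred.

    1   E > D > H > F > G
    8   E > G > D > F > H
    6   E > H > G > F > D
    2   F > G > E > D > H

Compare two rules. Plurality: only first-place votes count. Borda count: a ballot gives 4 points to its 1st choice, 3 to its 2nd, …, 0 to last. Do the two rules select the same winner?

Plurality first-place counts: D 0, E 15, F 2, G 0, H 0 → E.
Borda totals: D 21, E 64, F 23, G 42, H 20 → E.
The two rules agree on E.

Yes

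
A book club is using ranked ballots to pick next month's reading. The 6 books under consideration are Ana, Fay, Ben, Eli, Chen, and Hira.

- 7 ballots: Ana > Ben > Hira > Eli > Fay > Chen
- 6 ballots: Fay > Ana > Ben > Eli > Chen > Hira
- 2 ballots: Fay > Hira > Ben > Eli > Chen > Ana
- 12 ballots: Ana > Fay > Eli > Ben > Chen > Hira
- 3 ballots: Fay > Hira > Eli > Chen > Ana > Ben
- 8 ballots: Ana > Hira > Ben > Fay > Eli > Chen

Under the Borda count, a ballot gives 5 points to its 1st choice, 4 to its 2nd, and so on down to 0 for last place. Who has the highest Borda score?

Ana

Borda scores:
  Ana: 7·5 + 6·4 + 2·0 + 12·5 + 3·1 + 8·5 = 162
  Fay: 7·1 + 6·5 + 2·5 + 12·4 + 3·5 + 8·2 = 126
  Ben: 7·4 + 6·3 + 2·3 + 12·2 + 3·0 + 8·3 = 100
  Eli: 7·2 + 6·2 + 2·2 + 12·3 + 3·3 + 8·1 = 83
  Chen: 7·0 + 6·1 + 2·1 + 12·1 + 3·2 + 8·0 = 26
  Hira: 7·3 + 6·0 + 2·4 + 12·0 + 3·4 + 8·4 = 73
Ana has the highest total.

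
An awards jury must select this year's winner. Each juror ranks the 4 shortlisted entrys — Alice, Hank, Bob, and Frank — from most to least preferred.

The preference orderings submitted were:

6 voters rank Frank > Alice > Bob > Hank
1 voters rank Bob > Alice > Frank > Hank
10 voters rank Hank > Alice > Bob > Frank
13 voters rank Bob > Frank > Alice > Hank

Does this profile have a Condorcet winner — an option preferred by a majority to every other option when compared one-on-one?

Head-to-head results (30 voters total):
Alice vs Hank: Alice wins 20–10.
Alice vs Bob: Alice wins 16–14.
Alice vs Frank: Frank wins 19–11.
Hank vs Bob: Bob wins 20–10.
Hank vs Frank: Frank wins 20–10.
Bob vs Frank: Bob wins 24–6.
No candidate beats all others: Alice beats Bob beats Frank beats Alice, a majority cycle.

No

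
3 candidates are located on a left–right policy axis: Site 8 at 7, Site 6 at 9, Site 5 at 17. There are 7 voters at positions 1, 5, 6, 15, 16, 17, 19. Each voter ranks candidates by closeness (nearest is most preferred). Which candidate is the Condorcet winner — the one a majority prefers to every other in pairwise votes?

Site 5

With single-peaked preferences on a line, the Condorcet winner is the candidate closest to the median voter.
The median voter (position 15) is closest to Site 5 at 17.
Check: Site 5 vs Site 6 — voters closer to Site 5: 4 of 7.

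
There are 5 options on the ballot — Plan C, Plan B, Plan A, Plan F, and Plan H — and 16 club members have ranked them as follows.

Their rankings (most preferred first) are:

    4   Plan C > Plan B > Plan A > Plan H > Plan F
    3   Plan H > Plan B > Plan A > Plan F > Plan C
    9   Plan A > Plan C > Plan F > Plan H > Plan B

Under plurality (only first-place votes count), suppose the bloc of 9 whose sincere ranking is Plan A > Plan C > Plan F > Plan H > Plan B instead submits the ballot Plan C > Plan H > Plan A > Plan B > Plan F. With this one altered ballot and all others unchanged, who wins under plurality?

First-place totals with the altered ballot: Plan C 13, Plan B 0, Plan A 0, Plan F 0, Plan H 3.
The switch changes the winner from Plan A to Plan C.

Plan C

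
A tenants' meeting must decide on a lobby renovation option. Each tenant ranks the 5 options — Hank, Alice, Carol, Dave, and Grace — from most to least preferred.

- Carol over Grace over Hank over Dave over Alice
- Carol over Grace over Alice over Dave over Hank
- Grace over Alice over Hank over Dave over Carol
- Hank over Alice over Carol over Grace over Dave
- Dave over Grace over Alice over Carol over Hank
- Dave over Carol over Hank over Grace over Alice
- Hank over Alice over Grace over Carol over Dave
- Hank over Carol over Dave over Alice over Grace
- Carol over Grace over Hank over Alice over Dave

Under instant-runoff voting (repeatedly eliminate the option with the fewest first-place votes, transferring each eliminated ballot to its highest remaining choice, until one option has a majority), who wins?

Round 1: Hank 3, Carol 3, Dave 2, Grace 1, Alice 0. Alice has the fewest and is eliminated.
Round 2: Hank 3, Carol 3, Dave 2, Grace 1. Grace has the fewest and is eliminated.
Round 3: Hank 4, Carol 3, Dave 2. Dave has the fewest and is eliminated.
Round 4: Carol 5, Hank 4. Carol has a majority.

Carol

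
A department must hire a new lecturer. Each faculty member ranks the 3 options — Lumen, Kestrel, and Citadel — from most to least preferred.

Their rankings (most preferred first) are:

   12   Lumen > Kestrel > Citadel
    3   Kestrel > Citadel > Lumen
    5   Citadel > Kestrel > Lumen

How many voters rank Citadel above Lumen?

Ballots ranking Citadel above Lumen: 3+5 = 8.
Ballots ranking Lumen above Citadel: 12.
So 8 of 20 voters prefer Citadel to Lumen.

8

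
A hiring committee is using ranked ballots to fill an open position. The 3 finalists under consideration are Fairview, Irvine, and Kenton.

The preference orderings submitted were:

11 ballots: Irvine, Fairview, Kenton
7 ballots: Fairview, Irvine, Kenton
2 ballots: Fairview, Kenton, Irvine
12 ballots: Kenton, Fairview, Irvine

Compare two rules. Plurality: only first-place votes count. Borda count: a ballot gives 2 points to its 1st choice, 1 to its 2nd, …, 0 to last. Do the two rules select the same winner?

Plurality first-place counts: Fairview 9, Irvine 11, Kenton 12 → Kenton.
Borda totals: Fairview 41, Irvine 29, Kenton 26 → Fairview.
The two rules disagree: plurality picks Kenton, Borda picks Fairview.

No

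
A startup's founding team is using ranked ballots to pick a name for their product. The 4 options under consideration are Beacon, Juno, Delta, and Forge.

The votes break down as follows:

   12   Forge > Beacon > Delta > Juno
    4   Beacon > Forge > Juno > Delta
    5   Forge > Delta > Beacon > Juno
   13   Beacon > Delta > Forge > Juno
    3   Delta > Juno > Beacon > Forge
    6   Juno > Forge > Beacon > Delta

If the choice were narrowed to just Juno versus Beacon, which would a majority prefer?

Beacon

Ballots ranking Juno above Beacon: 3+6 = 9.
Ballots ranking Beacon above Juno: 12+4+5+13 = 34.
Beacon wins the head-to-head, 34–9.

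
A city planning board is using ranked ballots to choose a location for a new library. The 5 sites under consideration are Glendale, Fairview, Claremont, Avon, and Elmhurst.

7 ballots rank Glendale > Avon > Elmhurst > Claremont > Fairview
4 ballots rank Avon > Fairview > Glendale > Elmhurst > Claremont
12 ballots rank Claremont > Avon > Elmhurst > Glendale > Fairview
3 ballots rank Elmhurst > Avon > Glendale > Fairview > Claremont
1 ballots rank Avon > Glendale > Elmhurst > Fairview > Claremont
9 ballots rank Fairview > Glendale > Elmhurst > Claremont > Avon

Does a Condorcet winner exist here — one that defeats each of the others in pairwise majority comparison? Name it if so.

Head-to-head results (36 voters total):
Glendale vs Fairview: Glendale wins 23–13.
Glendale vs Claremont: Glendale wins 24–12.
Glendale vs Avon: Avon wins 20–16.
Glendale vs Elmhurst: Glendale wins 21–15.
Fairview vs Claremont: Claremont wins 19–17.
Fairview vs Avon: Avon wins 27–9.
Fairview vs Elmhurst: Elmhurst wins 23–13.
Claremont vs Avon: Claremont wins 21–15.
Claremont vs Elmhurst: Elmhurst wins 24–12.
Avon vs Elmhurst: Avon wins 24–12.
No candidate beats all others: Glendale beats Claremont beats Avon beats Glendale, a majority cycle.

No Condorcet winner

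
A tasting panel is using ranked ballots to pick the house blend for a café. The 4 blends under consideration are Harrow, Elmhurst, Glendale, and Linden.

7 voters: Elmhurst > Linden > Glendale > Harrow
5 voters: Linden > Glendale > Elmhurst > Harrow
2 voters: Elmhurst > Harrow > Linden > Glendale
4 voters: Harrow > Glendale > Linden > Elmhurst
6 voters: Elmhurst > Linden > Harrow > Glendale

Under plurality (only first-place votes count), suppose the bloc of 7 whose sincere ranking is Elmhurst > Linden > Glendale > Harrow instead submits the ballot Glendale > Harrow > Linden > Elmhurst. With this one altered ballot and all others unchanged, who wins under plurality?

Elmhurst

First-place totals with the altered ballot: Harrow 4, Elmhurst 8, Glendale 7, Linden 5.
The winner is unchanged: still Elmhurst.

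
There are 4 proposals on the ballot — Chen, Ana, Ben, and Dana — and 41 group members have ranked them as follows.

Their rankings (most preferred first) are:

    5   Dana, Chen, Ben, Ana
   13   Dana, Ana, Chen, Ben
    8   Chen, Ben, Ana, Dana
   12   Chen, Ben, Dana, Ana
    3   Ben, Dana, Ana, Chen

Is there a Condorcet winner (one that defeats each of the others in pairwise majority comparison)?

No

Head-to-head results (41 voters total):
Chen vs Ana: Chen wins 25–16.
Chen vs Ben: Chen wins 38–3.
Chen vs Dana: Dana wins 21–20.
Ana vs Ben: Ben wins 28–13.
Ana vs Dana: Dana wins 33–8.
Ben vs Dana: Ben wins 23–18.
No candidate beats all others: Chen beats Ben beats Dana beats Chen, a majority cycle.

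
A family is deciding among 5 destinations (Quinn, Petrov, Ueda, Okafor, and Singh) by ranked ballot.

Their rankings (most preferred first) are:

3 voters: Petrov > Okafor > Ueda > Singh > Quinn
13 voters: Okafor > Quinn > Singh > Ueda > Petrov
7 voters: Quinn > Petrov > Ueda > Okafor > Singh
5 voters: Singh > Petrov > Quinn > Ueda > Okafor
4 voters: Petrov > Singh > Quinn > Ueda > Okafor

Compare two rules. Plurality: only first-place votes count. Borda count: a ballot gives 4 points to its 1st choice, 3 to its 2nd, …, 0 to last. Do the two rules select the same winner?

Plurality first-place counts: Quinn 7, Petrov 7, Ueda 0, Okafor 13, Singh 5 → Okafor.
Borda totals: Quinn 85, Petrov 64, Ueda 42, Okafor 68, Singh 61 → Quinn.
The two rules disagree: plurality picks Okafor, Borda picks Quinn.

No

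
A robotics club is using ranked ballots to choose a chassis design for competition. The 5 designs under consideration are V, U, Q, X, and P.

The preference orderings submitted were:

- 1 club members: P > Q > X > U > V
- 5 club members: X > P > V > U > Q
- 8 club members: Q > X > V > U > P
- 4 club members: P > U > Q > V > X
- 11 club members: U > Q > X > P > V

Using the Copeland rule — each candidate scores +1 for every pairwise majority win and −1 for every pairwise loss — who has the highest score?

Pairwise results:
  V vs U: U wins 16–13.
  V vs Q: Q wins 24–5.
  V vs X: X wins 25–4.
  V vs P: P wins 21–8.
  U vs Q: U wins 20–9.
  U vs X: U wins 15–14.
  U vs P: U wins 19–10.
  Q vs X: Q wins 24–5.
  Q vs P: Q wins 19–10.
  X vs P: X wins 24–5.
Copeland scores (wins − losses):
  V: 0 − 4 = -4
  U: 4 − 0 = 4
  Q: 3 − 1 = 2
  X: 2 − 2 = 0
  P: 1 − 3 = -2
U has the best Copeland score.

U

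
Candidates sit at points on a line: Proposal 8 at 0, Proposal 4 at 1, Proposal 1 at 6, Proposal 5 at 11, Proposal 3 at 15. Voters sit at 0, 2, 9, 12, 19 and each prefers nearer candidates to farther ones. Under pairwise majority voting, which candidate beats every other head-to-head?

Proposal 5

With single-peaked preferences on a line, the Condorcet winner is the candidate closest to the median voter.
The median voter (position 9) is closest to Proposal 5 at 11.
Check: Proposal 5 vs Proposal 1 — voters closer to Proposal 5: 3 of 5.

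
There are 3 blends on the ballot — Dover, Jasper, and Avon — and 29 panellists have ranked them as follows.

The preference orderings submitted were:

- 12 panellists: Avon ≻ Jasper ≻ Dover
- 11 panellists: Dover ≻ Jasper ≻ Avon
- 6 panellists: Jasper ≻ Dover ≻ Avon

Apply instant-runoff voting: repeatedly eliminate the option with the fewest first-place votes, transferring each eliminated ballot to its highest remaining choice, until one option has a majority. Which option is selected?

Round 1: Avon 12, Dover 11, Jasper 6. Jasper has the fewest and is eliminated.
Round 2: Dover 17, Avon 12. Dover has a majority.

Dover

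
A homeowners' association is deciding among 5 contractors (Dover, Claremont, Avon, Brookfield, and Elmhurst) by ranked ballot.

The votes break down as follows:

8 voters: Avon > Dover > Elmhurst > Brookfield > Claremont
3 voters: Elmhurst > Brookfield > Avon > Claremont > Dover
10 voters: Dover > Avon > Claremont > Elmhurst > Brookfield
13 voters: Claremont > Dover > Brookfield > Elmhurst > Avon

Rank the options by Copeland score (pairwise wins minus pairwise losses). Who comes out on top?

Pairwise results:
  Dover vs Claremont: Dover wins 18–16.
  Dover vs Avon: Dover wins 23–11.
  Dover vs Brookfield: Dover wins 31–3.
  Dover vs Elmhurst: Dover wins 31–3.
  Claremont vs Avon: Avon wins 21–13.
  Claremont vs Brookfield: Claremont wins 23–11.
  Claremont vs Elmhurst: Claremont wins 23–11.
  Avon vs Brookfield: Avon wins 18–16.
  Avon vs Elmhurst: Avon wins 18–16.
  Brookfield vs Elmhurst: Elmhurst wins 21–13.
Copeland scores (wins − losses):
  Dover: 4 − 0 = 4
  Claremont: 2 − 2 = 0
  Avon: 3 − 1 = 2
  Brookfield: 0 − 4 = -4
  Elmhurst: 1 − 3 = -2
Dover has the best Copeland score.

Dover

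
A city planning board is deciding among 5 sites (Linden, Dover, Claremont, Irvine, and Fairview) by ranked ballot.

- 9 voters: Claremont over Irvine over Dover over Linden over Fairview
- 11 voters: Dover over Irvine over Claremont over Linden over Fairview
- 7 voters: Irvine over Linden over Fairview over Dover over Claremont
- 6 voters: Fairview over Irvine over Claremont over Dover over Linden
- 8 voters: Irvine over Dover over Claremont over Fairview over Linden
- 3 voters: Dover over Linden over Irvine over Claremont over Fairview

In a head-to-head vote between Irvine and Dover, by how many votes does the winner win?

Ballots ranking Irvine above Dover: 9+7+6+8 = 30.
Ballots ranking Dover above Irvine: 11+3 = 14.
Irvine wins 30–14, a margin of 16.

16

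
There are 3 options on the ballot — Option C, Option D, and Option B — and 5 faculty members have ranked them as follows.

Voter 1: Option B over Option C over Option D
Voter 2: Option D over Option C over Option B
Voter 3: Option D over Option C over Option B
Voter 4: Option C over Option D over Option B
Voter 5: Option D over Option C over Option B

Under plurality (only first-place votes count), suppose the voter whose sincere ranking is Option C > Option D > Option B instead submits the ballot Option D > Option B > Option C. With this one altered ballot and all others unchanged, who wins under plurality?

Option D

First-place totals with the altered ballot: Option C 0, Option D 4, Option B 1.
The winner is unchanged: still Option D.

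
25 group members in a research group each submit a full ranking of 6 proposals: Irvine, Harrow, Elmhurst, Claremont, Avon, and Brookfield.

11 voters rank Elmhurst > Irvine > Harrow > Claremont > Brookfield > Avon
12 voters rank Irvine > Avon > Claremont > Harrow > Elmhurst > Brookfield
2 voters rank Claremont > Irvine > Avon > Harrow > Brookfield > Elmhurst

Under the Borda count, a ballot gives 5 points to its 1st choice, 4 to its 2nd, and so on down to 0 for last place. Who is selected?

Borda scores:
  Irvine: 11·4 + 12·5 + 2·4 = 112
  Harrow: 11·3 + 12·2 + 2·2 = 61
  Elmhurst: 11·5 + 12·1 + 2·0 = 67
  Claremont: 11·2 + 12·3 + 2·5 = 68
  Avon: 11·0 + 12·4 + 2·3 = 54
  Brookfield: 11·1 + 12·0 + 2·1 = 13
Irvine has the highest total.

Irvine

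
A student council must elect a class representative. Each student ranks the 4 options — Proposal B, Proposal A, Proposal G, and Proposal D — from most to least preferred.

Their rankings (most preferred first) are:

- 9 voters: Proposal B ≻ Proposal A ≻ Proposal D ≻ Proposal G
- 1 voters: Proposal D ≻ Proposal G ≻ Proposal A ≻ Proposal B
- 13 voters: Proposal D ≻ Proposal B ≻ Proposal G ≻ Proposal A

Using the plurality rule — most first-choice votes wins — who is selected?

First-place vote totals:
  Proposal B: 9
  Proposal A: 0
  Proposal G: 0
  Proposal D: 14
Proposal D has the most first-place votes.

Proposal D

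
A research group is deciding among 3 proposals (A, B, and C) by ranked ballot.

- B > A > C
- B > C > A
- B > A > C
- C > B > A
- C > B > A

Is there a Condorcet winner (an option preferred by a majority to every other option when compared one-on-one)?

Yes

Head-to-head results (5 voters total):
A vs B: B wins 5–0.
A vs C: C wins 3–2.
B vs C: B wins 3–2.
B beats each rival — A (5–0), C (3–2) — so B is the Condorcet winner.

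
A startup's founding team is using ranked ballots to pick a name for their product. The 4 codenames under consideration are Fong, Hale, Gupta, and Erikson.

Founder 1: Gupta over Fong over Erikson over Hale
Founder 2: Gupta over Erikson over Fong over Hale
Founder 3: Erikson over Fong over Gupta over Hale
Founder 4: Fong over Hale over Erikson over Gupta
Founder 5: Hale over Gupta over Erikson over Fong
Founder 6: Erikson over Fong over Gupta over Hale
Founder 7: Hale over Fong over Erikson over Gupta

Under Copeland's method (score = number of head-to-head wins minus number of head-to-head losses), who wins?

Erikson

Pairwise results:
  Fong vs Hale: Fong wins 5–2.
  Fong vs Gupta: Fong wins 4–3.
  Fong vs Erikson: Erikson wins 4–3.
  Hale vs Gupta: Gupta wins 4–3.
  Hale vs Erikson: Erikson wins 4–3.
  Gupta vs Erikson: Erikson wins 4–3.
Copeland scores (wins − losses):
  Fong: 2 − 1 = 1
  Hale: 0 − 3 = -3
  Gupta: 1 − 2 = -1
  Erikson: 3 − 0 = 3
Erikson has the best Copeland score.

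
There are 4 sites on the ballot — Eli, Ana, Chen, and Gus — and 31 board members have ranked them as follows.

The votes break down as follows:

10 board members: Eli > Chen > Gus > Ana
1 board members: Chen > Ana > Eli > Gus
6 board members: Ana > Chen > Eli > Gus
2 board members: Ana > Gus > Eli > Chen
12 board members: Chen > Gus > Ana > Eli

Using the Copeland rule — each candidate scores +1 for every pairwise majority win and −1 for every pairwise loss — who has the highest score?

Chen

Pairwise results:
  Eli vs Ana: Ana wins 21–10.
  Eli vs Chen: Chen wins 19–12.
  Eli vs Gus: Eli wins 17–14.
  Ana vs Chen: Chen wins 23–8.
  Ana vs Gus: Gus wins 22–9.
  Chen vs Gus: Chen wins 29–2.
Copeland scores (wins − losses):
  Eli: 1 − 2 = -1
  Ana: 1 − 2 = -1
  Chen: 3 − 0 = 3
  Gus: 1 − 2 = -1
Chen has the best Copeland score.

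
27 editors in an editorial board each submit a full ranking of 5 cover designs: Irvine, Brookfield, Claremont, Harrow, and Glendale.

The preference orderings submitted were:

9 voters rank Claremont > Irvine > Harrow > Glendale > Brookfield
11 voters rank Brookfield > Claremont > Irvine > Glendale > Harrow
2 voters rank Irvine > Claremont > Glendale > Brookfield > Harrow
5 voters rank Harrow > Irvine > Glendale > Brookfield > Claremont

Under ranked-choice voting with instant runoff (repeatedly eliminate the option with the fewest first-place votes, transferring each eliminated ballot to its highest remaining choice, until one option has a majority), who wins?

Round 1: Brookfield 11, Claremont 9, Harrow 5, Irvine 2, Glendale 0. Glendale has the fewest and is eliminated.
Round 2: Brookfield 11, Claremont 9, Harrow 5, Irvine 2. Irvine has the fewest and is eliminated.
Round 3: Brookfield 11, Claremont 11, Harrow 5. Harrow has the fewest and is eliminated.
Round 4: Brookfield 16, Claremont 11. Brookfield has a majority.

Brookfield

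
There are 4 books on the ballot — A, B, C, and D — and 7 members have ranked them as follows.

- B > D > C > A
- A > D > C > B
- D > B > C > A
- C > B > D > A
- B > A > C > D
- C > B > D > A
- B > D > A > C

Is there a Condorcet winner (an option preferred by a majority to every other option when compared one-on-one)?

Yes

Head-to-head results (7 voters total):
A vs B: B wins 6–1.
A vs C: C wins 4–3.
A vs D: D wins 5–2.
B vs C: B wins 4–3.
B vs D: B wins 5–2.
C vs D: D wins 4–3.
B beats each rival — A (6–1), C (4–3), D (5–2) — so B is the Condorcet winner.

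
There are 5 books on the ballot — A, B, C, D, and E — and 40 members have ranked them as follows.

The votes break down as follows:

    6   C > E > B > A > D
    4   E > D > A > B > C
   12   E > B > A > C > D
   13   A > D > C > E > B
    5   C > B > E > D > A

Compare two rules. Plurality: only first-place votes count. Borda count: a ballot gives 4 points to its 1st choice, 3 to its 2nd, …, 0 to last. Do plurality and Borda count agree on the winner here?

Yes

Plurality first-place counts: A 13, B 0, C 11, D 0, E 16 → E.
Borda totals: A 90, B 67, C 82, D 56, E 105 → E.
The two rules agree on E.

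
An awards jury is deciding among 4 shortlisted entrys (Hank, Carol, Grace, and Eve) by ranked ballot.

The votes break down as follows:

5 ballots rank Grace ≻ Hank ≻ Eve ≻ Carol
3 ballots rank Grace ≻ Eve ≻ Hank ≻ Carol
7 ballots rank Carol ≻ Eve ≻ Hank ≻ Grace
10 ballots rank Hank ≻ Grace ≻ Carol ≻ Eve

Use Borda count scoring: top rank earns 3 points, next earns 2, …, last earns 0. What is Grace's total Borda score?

Borda scores:
  Hank: 5·2 + 3·1 + 7·1 + 10·3 = 50
  Carol: 5·0 + 3·0 + 7·3 + 10·1 = 31
  Grace: 5·3 + 3·3 + 7·0 + 10·2 = 44
  Eve: 5·1 + 3·2 + 7·2 + 10·0 = 25

44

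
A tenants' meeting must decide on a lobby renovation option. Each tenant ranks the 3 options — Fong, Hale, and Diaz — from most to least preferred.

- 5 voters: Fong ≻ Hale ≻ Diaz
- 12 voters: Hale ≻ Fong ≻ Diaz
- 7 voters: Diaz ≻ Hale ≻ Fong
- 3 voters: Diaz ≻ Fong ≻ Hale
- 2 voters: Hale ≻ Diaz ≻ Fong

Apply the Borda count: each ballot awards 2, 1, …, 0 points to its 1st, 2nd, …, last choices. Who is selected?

Borda scores:
  Fong: 5·2 + 12·1 + 7·0 + 3·1 + 2·0 = 25
  Hale: 5·1 + 12·2 + 7·1 + 3·0 + 2·2 = 40
  Diaz: 5·0 + 12·0 + 7·2 + 3·2 + 2·1 = 22
Hale has the highest total.

Hale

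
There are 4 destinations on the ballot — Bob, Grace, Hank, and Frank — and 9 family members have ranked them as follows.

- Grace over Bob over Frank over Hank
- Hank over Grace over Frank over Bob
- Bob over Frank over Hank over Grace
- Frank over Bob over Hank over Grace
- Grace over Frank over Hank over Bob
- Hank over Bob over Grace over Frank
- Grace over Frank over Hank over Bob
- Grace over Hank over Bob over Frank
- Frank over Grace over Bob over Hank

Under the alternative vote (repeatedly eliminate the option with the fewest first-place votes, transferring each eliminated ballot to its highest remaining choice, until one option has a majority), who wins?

Grace

Round 1: Grace 4, Hank 2, Frank 2, Bob 1. Bob has the fewest and is eliminated.
Round 2: Grace 4, Frank 3, Hank 2. Hank has the fewest and is eliminated.
Round 3: Grace 6, Frank 3. Grace has a majority.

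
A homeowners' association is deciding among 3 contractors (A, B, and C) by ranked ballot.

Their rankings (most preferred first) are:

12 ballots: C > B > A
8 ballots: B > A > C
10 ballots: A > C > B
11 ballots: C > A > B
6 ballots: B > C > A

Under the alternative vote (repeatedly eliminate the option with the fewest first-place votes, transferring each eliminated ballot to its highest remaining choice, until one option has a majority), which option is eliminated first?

Round 1: C 23, B 14, A 10. A has the fewest and is eliminated.
Round 2: C 33, B 14. C has a majority.

A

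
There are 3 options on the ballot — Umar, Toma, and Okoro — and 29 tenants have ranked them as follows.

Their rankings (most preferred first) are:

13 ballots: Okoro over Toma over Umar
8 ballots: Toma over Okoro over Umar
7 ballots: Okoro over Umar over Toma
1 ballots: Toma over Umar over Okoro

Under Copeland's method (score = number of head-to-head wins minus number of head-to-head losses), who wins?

Okoro

Pairwise results:
  Umar vs Toma: Toma wins 22–7.
  Umar vs Okoro: Okoro wins 28–1.
  Toma vs Okoro: Okoro wins 20–9.
Copeland scores (wins − losses):
  Umar: 0 − 2 = -2
  Toma: 1 − 1 = 0
  Okoro: 2 − 0 = 2
Okoro has the best Copeland score.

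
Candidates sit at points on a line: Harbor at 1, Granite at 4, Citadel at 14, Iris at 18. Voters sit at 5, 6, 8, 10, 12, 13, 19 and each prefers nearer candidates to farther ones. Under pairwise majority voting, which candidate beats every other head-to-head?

With single-peaked preferences on a line, the Condorcet winner is the candidate closest to the median voter.
The median voter (position 10) is closest to Citadel at 14.
Check: Citadel vs Granite — voters closer to Citadel: 4 of 7.

Citadel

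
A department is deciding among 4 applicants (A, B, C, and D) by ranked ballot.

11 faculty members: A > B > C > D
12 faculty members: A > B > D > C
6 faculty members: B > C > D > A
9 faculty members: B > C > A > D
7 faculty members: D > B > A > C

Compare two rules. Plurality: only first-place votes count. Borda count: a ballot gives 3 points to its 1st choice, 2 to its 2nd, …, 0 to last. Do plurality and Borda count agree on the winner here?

Plurality first-place counts: A 23, B 15, C 0, D 7 → A.
Borda totals: A 85, B 105, C 41, D 39 → B.
The two rules disagree: plurality picks A, Borda picks B.

No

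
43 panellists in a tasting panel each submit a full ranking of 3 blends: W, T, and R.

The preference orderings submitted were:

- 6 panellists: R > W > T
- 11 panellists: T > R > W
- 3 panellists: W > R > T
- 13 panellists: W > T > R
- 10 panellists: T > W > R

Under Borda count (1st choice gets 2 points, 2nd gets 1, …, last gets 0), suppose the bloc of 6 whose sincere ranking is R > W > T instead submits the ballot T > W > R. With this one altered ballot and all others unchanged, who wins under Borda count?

Borda totals with the altered ballot: W 48, T 67, R 14.
The winner is unchanged: still T.

T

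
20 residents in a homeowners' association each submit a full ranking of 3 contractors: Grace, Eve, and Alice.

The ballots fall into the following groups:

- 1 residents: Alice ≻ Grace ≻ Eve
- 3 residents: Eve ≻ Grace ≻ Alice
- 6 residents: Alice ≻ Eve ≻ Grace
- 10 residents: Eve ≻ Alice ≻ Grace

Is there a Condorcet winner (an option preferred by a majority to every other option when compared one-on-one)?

Head-to-head results (20 voters total):
Grace vs Eve: Eve wins 19–1.
Grace vs Alice: Alice wins 17–3.
Eve vs Alice: Eve wins 13–7.
Eve beats each rival — Grace (19–1), Alice (13–7) — so Eve is the Condorcet winner.

Yes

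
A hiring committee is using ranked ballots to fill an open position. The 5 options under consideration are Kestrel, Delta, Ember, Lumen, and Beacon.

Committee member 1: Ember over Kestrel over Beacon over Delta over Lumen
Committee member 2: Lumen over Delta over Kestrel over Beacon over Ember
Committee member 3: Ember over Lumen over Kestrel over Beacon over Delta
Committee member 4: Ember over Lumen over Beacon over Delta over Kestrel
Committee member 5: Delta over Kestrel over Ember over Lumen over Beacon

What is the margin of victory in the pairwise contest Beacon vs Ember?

3

Ballots ranking Beacon above Ember: 1.
Ballots ranking Ember above Beacon: 4.
Ember wins 4–1, a margin of 3.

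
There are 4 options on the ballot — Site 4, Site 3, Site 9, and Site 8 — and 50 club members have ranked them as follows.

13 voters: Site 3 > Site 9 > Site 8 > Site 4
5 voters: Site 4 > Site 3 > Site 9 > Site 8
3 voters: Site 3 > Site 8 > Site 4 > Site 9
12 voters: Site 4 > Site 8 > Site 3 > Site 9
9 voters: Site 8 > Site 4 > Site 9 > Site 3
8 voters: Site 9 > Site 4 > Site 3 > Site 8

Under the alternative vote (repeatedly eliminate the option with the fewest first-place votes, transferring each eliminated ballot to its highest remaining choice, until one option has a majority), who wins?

Site 4

Round 1: Site 4 17, Site 3 16, Site 8 9, Site 9 8. Site 9 has the fewest and is eliminated.
Round 2: Site 4 25, Site 3 16, Site 8 9. Site 8 has the fewest and is eliminated.
Round 3: Site 4 34, Site 3 16. Site 4 has a majority.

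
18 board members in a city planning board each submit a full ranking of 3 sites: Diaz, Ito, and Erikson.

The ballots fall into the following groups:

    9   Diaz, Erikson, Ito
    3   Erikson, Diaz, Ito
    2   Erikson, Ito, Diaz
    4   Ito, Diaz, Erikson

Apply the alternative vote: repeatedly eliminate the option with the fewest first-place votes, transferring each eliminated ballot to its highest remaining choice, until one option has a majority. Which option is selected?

Diaz

Round 1: Diaz 9, Erikson 5, Ito 4. Ito has the fewest and is eliminated.
Round 2: Diaz 13, Erikson 5. Diaz has a majority.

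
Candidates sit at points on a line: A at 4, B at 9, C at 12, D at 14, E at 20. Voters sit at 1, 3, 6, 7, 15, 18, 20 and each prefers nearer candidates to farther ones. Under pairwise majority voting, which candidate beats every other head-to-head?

With single-peaked preferences on a line, the Condorcet winner is the candidate closest to the median voter.
The median voter (position 7) is closest to B at 9.
Check: B vs A — voters closer to B: 4 of 7.

B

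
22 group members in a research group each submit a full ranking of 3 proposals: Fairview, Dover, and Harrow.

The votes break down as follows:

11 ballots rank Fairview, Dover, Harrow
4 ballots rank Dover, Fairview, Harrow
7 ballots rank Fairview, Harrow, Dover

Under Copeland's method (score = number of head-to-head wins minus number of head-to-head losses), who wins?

Fairview

Pairwise results:
  Fairview vs Dover: Fairview wins 18–4.
  Fairview vs Harrow: Fairview wins 22–0.
  Dover vs Harrow: Dover wins 15–7.
Copeland scores (wins − losses):
  Fairview: 2 − 0 = 2
  Dover: 1 − 1 = 0
  Harrow: 0 − 2 = -2
Fairview has the best Copeland score.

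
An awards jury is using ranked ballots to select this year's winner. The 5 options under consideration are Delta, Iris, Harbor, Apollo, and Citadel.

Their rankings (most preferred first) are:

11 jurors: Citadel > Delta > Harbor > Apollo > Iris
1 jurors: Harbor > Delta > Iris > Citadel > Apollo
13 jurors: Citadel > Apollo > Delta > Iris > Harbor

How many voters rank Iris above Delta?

Ballots ranking Iris above Delta: 0.
Ballots ranking Delta above Iris: 11+1+13 = 25.
So 0 of 25 voters prefer Iris to Delta.

0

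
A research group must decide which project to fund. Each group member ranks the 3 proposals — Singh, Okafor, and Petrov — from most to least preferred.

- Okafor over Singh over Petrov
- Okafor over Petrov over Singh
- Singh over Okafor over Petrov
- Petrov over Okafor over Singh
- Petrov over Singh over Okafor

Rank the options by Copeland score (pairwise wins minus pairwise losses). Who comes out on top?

Okafor

Pairwise results:
  Singh vs Okafor: Okafor wins 3–2.
  Singh vs Petrov: Petrov wins 3–2.
  Okafor vs Petrov: Okafor wins 3–2.
Copeland scores (wins − losses):
  Singh: 0 − 2 = -2
  Okafor: 2 − 0 = 2
  Petrov: 1 − 1 = 0
Okafor has the best Copeland score.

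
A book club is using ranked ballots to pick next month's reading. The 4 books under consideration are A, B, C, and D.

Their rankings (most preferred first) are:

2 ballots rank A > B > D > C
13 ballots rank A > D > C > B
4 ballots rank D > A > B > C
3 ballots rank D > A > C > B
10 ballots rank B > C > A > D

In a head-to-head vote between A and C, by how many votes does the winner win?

12

Ballots ranking A above C: 2+13+4+3 = 22.
Ballots ranking C above A: 10.
A wins 22–10, a margin of 12.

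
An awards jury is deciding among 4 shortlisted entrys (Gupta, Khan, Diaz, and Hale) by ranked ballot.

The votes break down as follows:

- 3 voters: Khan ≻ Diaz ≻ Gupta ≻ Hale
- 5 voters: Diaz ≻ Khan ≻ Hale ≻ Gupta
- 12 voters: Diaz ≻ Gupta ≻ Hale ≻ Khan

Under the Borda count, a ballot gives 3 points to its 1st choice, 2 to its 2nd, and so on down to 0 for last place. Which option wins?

Diaz

Borda scores:
  Gupta: 3·1 + 5·0 + 12·2 = 27
  Khan: 3·3 + 5·2 + 12·0 = 19
  Diaz: 3·2 + 5·3 + 12·3 = 57
  Hale: 3·0 + 5·1 + 12·1 = 17
Diaz has the highest total.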